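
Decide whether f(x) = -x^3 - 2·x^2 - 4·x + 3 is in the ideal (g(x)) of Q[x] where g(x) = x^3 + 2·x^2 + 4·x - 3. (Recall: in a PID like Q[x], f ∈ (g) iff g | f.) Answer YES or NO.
YES

In Q[x] the ideal (g) consists of all multiples of g, so f ∈ (g) iff g | f, i.e. iff the remainder of f on division by g is 0. Divide f by g (g is monic, so eliminate the leading term of the running remainder at each step):
  leading term -x^3: subtract (-1)·g(x) = -x^3 - 2·x^2 - 4·x + 3, leaving 0
The remainder is 0, so f(x) = g(x) · h(x) with h(x) = -1. Hence g | f, i.e. f ∈ (g).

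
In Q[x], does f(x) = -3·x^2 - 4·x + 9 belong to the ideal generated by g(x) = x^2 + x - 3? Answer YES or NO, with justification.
NO

In Q[x] the ideal (g) consists of all multiples of g, so f ∈ (g) iff g | f, i.e. iff the remainder of f on division by g is 0. Divide f by g (g is monic, so eliminate the leading term of the running remainder at each step):
  leading term -3·x^2: subtract (-3)·g(x) = -3·x^2 - 3·x + 9, leaving -x
The remainder r(x) = -x ≠ 0 (and deg r < deg g), so g ∤ f, i.e. f ∉ (g).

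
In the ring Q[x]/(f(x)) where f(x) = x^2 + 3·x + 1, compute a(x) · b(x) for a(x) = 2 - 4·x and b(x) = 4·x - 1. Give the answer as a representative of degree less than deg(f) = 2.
a · b ≡ 60·x + 14 (mod f(x))

First multiply in Q[x] without reducing: a · b = -16·x^2 + 12·x - 2. Now divide by f(x) = x^2 + 3·x + 1, eliminating the leading term at each step:
  leading term -16·x^2: subtract (-16)·f(x) = -16·x^2 - 48·x - 16, leaving 60·x + 14
The degree is now < 2, so this is the remainder. Hence a · b ≡ 60·x + 14 in Q[x]/(f).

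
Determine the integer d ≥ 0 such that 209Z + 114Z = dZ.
In the PID Z, (a, b) is generated by gcd(a, b). Compute gcd(209, 114) with the extended Euclidean algorithm, tracking rows (r, s, t) with s·209 + t·114 = r:
  row A: (209, 1, 0)   [1·209 + 0·114 = 209]
  row B: (114, 0, 1)   [0·209 + 1·114 = 114]
  209 = 1·114 + 95   → row C = row A − 1·row B = (95, 1, −1)   [check: 1·209 − 1·114 = 95]
  114 = 1·95 + 19   → row D = row B − 1·row C = (19, −1, 2)   [check: −1·209 + 2·114 = 19]
  95 = 5·19 + 0   → remainder 0, stop. gcd = 19 (last nonzero row D).
So gcd(209, 114) = 19, with Bézout identity −1·209 + 2·114 = 19. Containment (⊇): the Bézout identity exhibits 19 as an element of (209, 114), giving (19) ⊆ (209, 114). Containment (⊆): since 19 | 209 and 19 | 114 (209 = 19·11, 114 = 19·6), every Z-linear combination of 209 and 114 is divisible by 19, so (209, 114) ⊆ (19). Therefore (209, 114) = (19), d = 19.

Final answer: (209, 114) = (19); d = 19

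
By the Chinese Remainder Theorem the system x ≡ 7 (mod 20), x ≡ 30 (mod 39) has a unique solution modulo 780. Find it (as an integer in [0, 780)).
The moduli 20, 39 are pairwise coprime, so by the CRT there is a unique solution mod 20·39 = 780.
Solve by successive substitution. Start with x ≡ 7 (mod 20).
  Combine with x ≡ 30 (mod 39): write x = 7 + 20·t and require 7 + 20·t ≡ 30 (mod 39), i.e. 20·t ≡ 30 − 7 ≡ 23 (mod 39). Since 20^(−1) ≡ 2 (mod 39), t ≡ 2·23 ≡ 7 (mod 39). So x ≡ 7 + 20·7 = 147 (mod 780).
Unique solution in [0, 780): x = 147.

Final answer: x ≡ 147 (mod 780); the representative in [0, 780) is 147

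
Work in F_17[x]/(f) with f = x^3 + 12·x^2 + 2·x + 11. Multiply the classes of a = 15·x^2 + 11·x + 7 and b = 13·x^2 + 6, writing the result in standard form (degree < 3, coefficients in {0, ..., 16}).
Multiply as integer polynomials: a · b = 195·x^4 + 143·x^3 + 181·x^2 + 66·x + 42. Reducing coefficients mod 17: a · b ≡ 8·x^4 + 7·x^3 + 11·x^2 + 15·x + 8. Now divide by f(x) = x^3 + 12·x^2 + 2·x + 11 in F_17[x], eliminating the leading term at each step:
  leading term 8·x^4: subtract (8·x)·f(x) = 8·x^4 + 11·x^3 + 16·x^2 + 3·x, leaving 13·x^3 + 12·x^2 + 12·x + 8 (coefficients mod 17)
  leading term 13·x^3: subtract (13)·f(x) = 13·x^3 + 3·x^2 + 9·x + 7, leaving 9·x^2 + 3·x + 1 (coefficients mod 17)
The degree is now < 3, so this is the remainder. Hence a · b ≡ 9·x^2 + 3·x + 1 in F_17[x]/(f).

Final answer: a · b ≡ 9·x^2 + 3·x + 1 (mod f(x))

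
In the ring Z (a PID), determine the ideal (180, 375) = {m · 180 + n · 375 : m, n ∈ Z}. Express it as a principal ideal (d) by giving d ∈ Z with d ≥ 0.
(180, 375) = (15); d = 15

In the PID Z, (a, b) is generated by gcd(a, b). Compute gcd(375, 180) with the extended Euclidean algorithm, tracking rows (r, s, t) with s·375 + t·180 = r:
  row A: (375, 1, 0)   [1·375 + 0·180 = 375]
  row B: (180, 0, 1)   [0·375 + 1·180 = 180]
  375 = 2·180 + 15   → row C = row A − 2·row B = (15, 1, −2)   [check: 1·375 − 2·180 = 15]
  180 = 12·15 + 0   → remainder 0, stop. gcd = 15 (last nonzero row C).
So gcd(180, 375) = 15, with Bézout identity 1·375 − 2·180 = 15. Containment (⊇): the Bézout identity exhibits 15 as an element of (180, 375), giving (15) ⊆ (180, 375). Containment (⊆): since 15 | 180 and 15 | 375 (180 = 15·12, 375 = 15·25), every Z-linear combination of 180 and 375 is divisible by 15, so (180, 375) ⊆ (15). Therefore (180, 375) = (15), d = 15.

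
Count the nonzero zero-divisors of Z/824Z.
In Z/824Z each nonzero element is either a unit (gcd with 824 is 1) or a zero-divisor (gcd > 1). The number of units is φ(824): factorise 824 = 2^3 · 103, so φ(824) = (2^3 − 2^2) · (103 − 1) = 4 · 102 = 408. The nonzero elements number 824 − 1 = 823. Hence the nonzero zero-divisors number 823 − 408 = 415.

Final answer: Z/824Z has 415 nonzero zero-divisors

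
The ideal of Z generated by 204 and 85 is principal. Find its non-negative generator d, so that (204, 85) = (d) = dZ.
(204, 85) = (17); d = 17

In the PID Z, (a, b) is generated by gcd(a, b). Compute gcd(204, 85) with the extended Euclidean algorithm, tracking rows (r, s, t) with s·204 + t·85 = r:
  row A: (204, 1, 0)   [1·204 + 0·85 = 204]
  row B: (85, 0, 1)   [0·204 + 1·85 = 85]
  204 = 2·85 + 34   → row C = row A − 2·row B = (34, 1, −2)   [check: 1·204 − 2·85 = 34]
  85 = 2·34 + 17   → row D = row B − 2·row C = (17, −2, 5)   [check: −2·204 + 5·85 = 17]
  34 = 2·17 + 0   → remainder 0, stop. gcd = 17 (last nonzero row D).
So gcd(204, 85) = 17, with Bézout identity −2·204 + 5·85 = 17. Containment (⊇): the Bézout identity exhibits 17 as an element of (204, 85), giving (17) ⊆ (204, 85). Containment (⊆): since 17 | 204 and 17 | 85 (204 = 17·12, 85 = 17·5), every Z-linear combination of 204 and 85 is divisible by 17, so (204, 85) ⊆ (17). Therefore (204, 85) = (17), d = 17.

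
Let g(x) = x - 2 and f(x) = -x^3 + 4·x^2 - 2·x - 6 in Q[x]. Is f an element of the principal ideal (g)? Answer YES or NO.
In Q[x] the ideal (g) consists of all multiples of g, so f ∈ (g) iff g | f, i.e. iff the remainder of f on division by g is 0. Divide f by g (g is monic, so eliminate the leading term of the running remainder at each step):
  leading term -x^3: subtract (-x^2)·g(x) = -x^3 + 2·x^2, leaving 2·x^2 - 2·x - 6
  leading term 2·x^2: subtract (2·x)·g(x) = 2·x^2 - 4·x, leaving 2·x - 6
  leading term 2·x: subtract (2)·g(x) = 2·x - 4, leaving -2
The remainder r(x) = -2 ≠ 0 (and deg r < deg g), so g ∤ f, i.e. f ∉ (g).

Final answer: NO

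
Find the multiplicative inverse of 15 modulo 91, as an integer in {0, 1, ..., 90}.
15^(−1) ≡ 85 (mod 91)

Apply the extended Euclidean algorithm to (91, 15), tracking rows (r, s, t) with s·91 + t·15 = r. Each division r_prev = q·r_cur + r_new produces the new row as (previous row) − q·(current row):
  row A: (91, 1, 0)   [1·91 + 0·15 = 91]
  row B: (15, 0, 1)   [0·91 + 1·15 = 15]
  91 = 6·15 + 1   → row C = row A − 6·row B = (1, 1, −6)   [check: 1·91 − 6·15 = 1]
  15 = 15·1 + 0   → remainder 0, stop. gcd = 1 (last nonzero row C).
The gcd is 1, so 15 is invertible mod 91. The last nonzero row gives 1·91 − 6·15 = 1, so t = −6. So 15^(−1) ≡ −6 ≡ 85 (mod 91). Verify: 15 · 85 = 1275 ≡ 1 (mod 91). ✓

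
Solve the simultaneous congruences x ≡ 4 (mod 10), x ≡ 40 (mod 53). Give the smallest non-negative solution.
x ≡ 464 (mod 530); the representative in [0, 530) is 464

The moduli 10, 53 are pairwise coprime, so by the CRT there is a unique solution mod 10·53 = 530.
Solve by successive substitution. Start with x ≡ 4 (mod 10).
  Combine with x ≡ 40 (mod 53): write x = 4 + 10·t and require 4 + 10·t ≡ 40 (mod 53), i.e. 10·t ≡ 40 − 4 ≡ 36 (mod 53). Since 10^(−1) ≡ 16 (mod 53), t ≡ 16·36 ≡ 46 (mod 53). So x ≡ 4 + 10·46 = 464 (mod 530).
Unique solution in [0, 530): x = 464.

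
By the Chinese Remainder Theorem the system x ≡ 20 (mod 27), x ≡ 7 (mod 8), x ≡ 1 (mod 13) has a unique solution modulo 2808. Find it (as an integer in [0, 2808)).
x ≡ 911 (mod 2808); the representative in [0, 2808) is 911

The moduli 27, 8, 13 are pairwise coprime, so by the CRT there is a unique solution mod 27·8·13 = 2808.
Solve by successive substitution. Start with x ≡ 20 (mod 27).
  Combine with x ≡ 7 (mod 8): write x = 20 + 27·t and require 20 + 27·t ≡ 7 (mod 8), i.e. 27·t ≡ 7 − 20 ≡ 3 (mod 8). Since 27^(−1) ≡ 3 (mod 8) (27 ≡ 3 (mod 8)), t ≡ 3·3 ≡ 1 (mod 8). So x ≡ 20 + 27·1 = 47 (mod 216).
  Combine with x ≡ 1 (mod 13): write x = 47 + 216·t and require 47 + 216·t ≡ 1 (mod 13), i.e. 216·t ≡ 1 − 47 ≡ 6 (mod 13). Since 216^(−1) ≡ 5 (mod 13) (216 ≡ 8 (mod 13)), t ≡ 5·6 ≡ 4 (mod 13). So x ≡ 47 + 216·4 = 911 (mod 2808).
Unique solution in [0, 2808): x = 911.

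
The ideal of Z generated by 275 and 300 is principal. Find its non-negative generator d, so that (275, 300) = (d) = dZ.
In the PID Z, (a, b) is generated by gcd(a, b). Compute gcd(300, 275) with the extended Euclidean algorithm, tracking rows (r, s, t) with s·300 + t·275 = r:
  row A: (300, 1, 0)   [1·300 + 0·275 = 300]
  row B: (275, 0, 1)   [0·300 + 1·275 = 275]
  300 = 1·275 + 25   → row C = row A − 1·row B = (25, 1, −1)   [check: 1·300 − 1·275 = 25]
  275 = 11·25 + 0   → remainder 0, stop. gcd = 25 (last nonzero row C).
So gcd(275, 300) = 25, with Bézout identity 1·300 − 1·275 = 25. Containment (⊇): the Bézout identity exhibits 25 as an element of (275, 300), giving (25) ⊆ (275, 300). Containment (⊆): since 25 | 275 and 25 | 300 (275 = 25·11, 300 = 25·12), every Z-linear combination of 275 and 300 is divisible by 25, so (275, 300) ⊆ (25). Therefore (275, 300) = (25), d = 25.

Final answer: (275, 300) = (25); d = 25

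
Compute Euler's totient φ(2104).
φ is multiplicative, with φ(p^e) = p^e − p^(e−1). Factorise 2104 = 2^3 · 263. Then
  φ(2104) = (2^3 − 2^2) · (263 − 1) = 4 · 262 = 1048.

Final answer: φ(2104) = 1048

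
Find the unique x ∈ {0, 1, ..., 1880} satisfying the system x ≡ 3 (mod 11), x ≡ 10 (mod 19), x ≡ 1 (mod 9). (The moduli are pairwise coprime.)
The moduli 11, 19, 9 are pairwise coprime, so by the CRT there is a unique solution mod 11·19·9 = 1881.
Solve by successive substitution. Start with x ≡ 3 (mod 11).
  Combine with x ≡ 10 (mod 19): write x = 3 + 11·t and require 3 + 11·t ≡ 10 (mod 19), i.e. 11·t ≡ 10 − 3 ≡ 7 (mod 19). Since 11^(−1) ≡ 7 (mod 19), t ≡ 7·7 ≡ 11 (mod 19). So x ≡ 3 + 11·11 = 124 (mod 209).
  Combine with x ≡ 1 (mod 9): write x = 124 + 209·t and require 124 + 209·t ≡ 1 (mod 9), i.e. 209·t ≡ 1 − 124 ≡ 3 (mod 9). Since 209^(−1) ≡ 5 (mod 9) (209 ≡ 2 (mod 9)), t ≡ 5·3 ≡ 6 (mod 9). So x ≡ 124 + 209·6 = 1378 (mod 1881).
Unique solution in [0, 1881): x = 1378.

Final answer: x ≡ 1378 (mod 1881); the representative in [0, 1881) is 1378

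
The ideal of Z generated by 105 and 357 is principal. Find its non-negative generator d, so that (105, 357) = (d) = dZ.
(105, 357) = (21); d = 21

In the PID Z, (a, b) is generated by gcd(a, b). Compute gcd(357, 105) with the extended Euclidean algorithm, tracking rows (r, s, t) with s·357 + t·105 = r:
  row A: (357, 1, 0)   [1·357 + 0·105 = 357]
  row B: (105, 0, 1)   [0·357 + 1·105 = 105]
  357 = 3·105 + 42   → row C = row A − 3·row B = (42, 1, −3)   [check: 1·357 − 3·105 = 42]
  105 = 2·42 + 21   → row D = row B − 2·row C = (21, −2, 7)   [check: −2·357 + 7·105 = 21]
  42 = 2·21 + 0   → remainder 0, stop. gcd = 21 (last nonzero row D).
So gcd(105, 357) = 21, with Bézout identity −2·357 + 7·105 = 21. Containment (⊇): the Bézout identity exhibits 21 as an element of (105, 357), giving (21) ⊆ (105, 357). Containment (⊆): since 21 | 105 and 21 | 357 (105 = 21·5, 357 = 21·17), every Z-linear combination of 105 and 357 is divisible by 21, so (105, 357) ⊆ (21). Therefore (105, 357) = (21), d = 21.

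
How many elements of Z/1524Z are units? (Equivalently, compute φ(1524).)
An element a ∈ Z/1524Z is a unit iff gcd(a, 1524) = 1, so the number of units is φ(1524). φ is multiplicative, with φ(p^e) = p^e − p^(e−1). Factorise 1524 = 2^2 · 3 · 127. Then
  φ(1524) = (2^2 − 2^1) · (3 − 1) · (127 − 1) = 2 · 2 · 126 = 504.

Final answer: Z/1524Z has φ(1524) = 504 units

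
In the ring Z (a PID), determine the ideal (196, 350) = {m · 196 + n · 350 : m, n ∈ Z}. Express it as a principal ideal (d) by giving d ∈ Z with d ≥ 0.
(196, 350) = (14); d = 14

In the PID Z, (a, b) is generated by gcd(a, b). Compute gcd(350, 196) with the extended Euclidean algorithm, tracking rows (r, s, t) with s·350 + t·196 = r:
  row A: (350, 1, 0)   [1·350 + 0·196 = 350]
  row B: (196, 0, 1)   [0·350 + 1·196 = 196]
  350 = 1·196 + 154   → row C = row A − 1·row B = (154, 1, −1)   [check: 1·350 − 1·196 = 154]
  196 = 1·154 + 42   → row D = row B − 1·row C = (42, −1, 2)   [check: −1·350 + 2·196 = 42]
  154 = 3·42 + 28   → row E = row C − 3·row D = (28, 4, −7)   [check: 4·350 − 7·196 = 28]
  42 = 1·28 + 14   → row F = row D − 1·row E = (14, −5, 9)   [check: −5·350 + 9·196 = 14]
  28 = 2·14 + 0   → remainder 0, stop. gcd = 14 (last nonzero row F).
So gcd(196, 350) = 14, with Bézout identity −5·350 + 9·196 = 14. Containment (⊇): the Bézout identity exhibits 14 as an element of (196, 350), giving (14) ⊆ (196, 350). Containment (⊆): since 14 | 196 and 14 | 350 (196 = 14·14, 350 = 14·25), every Z-linear combination of 196 and 350 is divisible by 14, so (196, 350) ⊆ (14). Therefore (196, 350) = (14), d = 14.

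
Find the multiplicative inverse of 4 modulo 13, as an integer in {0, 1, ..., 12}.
4^(−1) ≡ 10 (mod 13)

Apply the extended Euclidean algorithm to (13, 4), tracking rows (r, s, t) with s·13 + t·4 = r. Each division r_prev = q·r_cur + r_new produces the new row as (previous row) − q·(current row):
  row A: (13, 1, 0)   [1·13 + 0·4 = 13]
  row B: (4, 0, 1)   [0·13 + 1·4 = 4]
  13 = 3·4 + 1   → row C = row A − 3·row B = (1, 1, −3)   [check: 1·13 − 3·4 = 1]
  4 = 4·1 + 0   → remainder 0, stop. gcd = 1 (last nonzero row C).
The gcd is 1, so 4 is invertible mod 13. The last nonzero row gives 1·13 − 3·4 = 1, so t = −3. So 4^(−1) ≡ −3 ≡ 10 (mod 13). Verify: 4 · 10 = 40 ≡ 1 (mod 13). ✓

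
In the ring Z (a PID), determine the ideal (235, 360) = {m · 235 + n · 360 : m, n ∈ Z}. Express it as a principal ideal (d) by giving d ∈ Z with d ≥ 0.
In the PID Z, (a, b) is generated by gcd(a, b). Compute gcd(360, 235) with the extended Euclidean algorithm, tracking rows (r, s, t) with s·360 + t·235 = r:
  row A: (360, 1, 0)   [1·360 + 0·235 = 360]
  row B: (235, 0, 1)   [0·360 + 1·235 = 235]
  360 = 1·235 + 125   → row C = row A − 1·row B = (125, 1, −1)   [check: 1·360 − 1·235 = 125]
  235 = 1·125 + 110   → row D = row B − 1·row C = (110, −1, 2)   [check: −1·360 + 2·235 = 110]
  125 = 1·110 + 15   → row E = row C − 1·row D = (15, 2, −3)   [check: 2·360 − 3·235 = 15]
  110 = 7·15 + 5   → row F = row D − 7·row E = (5, −15, 23)   [check: −15·360 + 23·235 = 5]
  15 = 3·5 + 0   → remainder 0, stop. gcd = 5 (last nonzero row F).
So gcd(235, 360) = 5, with Bézout identity −15·360 + 23·235 = 5. Containment (⊇): the Bézout identity exhibits 5 as an element of (235, 360), giving (5) ⊆ (235, 360). Containment (⊆): since 5 | 235 and 5 | 360 (235 = 5·47, 360 = 5·72), every Z-linear combination of 235 and 360 is divisible by 5, so (235, 360) ⊆ (5). Therefore (235, 360) = (5), d = 5.

Final answer: (235, 360) = (5); d = 5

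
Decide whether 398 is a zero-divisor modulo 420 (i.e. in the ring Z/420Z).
YES

gcd(398, 420) = 2 > 1, so 398 is not a unit in Z/420Z. In Z/nZ every nonzero non-unit is a zero-divisor: explicitly, take b = 420/gcd = 210 ≠ 0 (mod 420); then 398·210 = 83580 = 199·420, i.e. 398·210 ≡ 0 (mod 420). So 398 is a zero-divisor.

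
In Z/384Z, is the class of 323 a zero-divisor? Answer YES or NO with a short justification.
gcd(323, 384) = 1, so 323 is a unit in Z/384Z (it has a multiplicative inverse). A unit cannot be a zero-divisor: if 323·b ≡ 0 then multiplying both sides by 323^(−1) gives b ≡ 0. So 323 is not a zero-divisor.

Final answer: NO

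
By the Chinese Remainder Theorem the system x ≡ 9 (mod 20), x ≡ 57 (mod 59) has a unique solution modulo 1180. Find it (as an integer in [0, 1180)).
x ≡ 529 (mod 1180); the representative in [0, 1180) is 529

The moduli 20, 59 are pairwise coprime, so by the CRT there is a unique solution mod 20·59 = 1180.
Solve by successive substitution. Start with x ≡ 9 (mod 20).
  Combine with x ≡ 57 (mod 59): write x = 9 + 20·t and require 9 + 20·t ≡ 57 (mod 59), i.e. 20·t ≡ 57 − 9 ≡ 48 (mod 59). Since 20^(−1) ≡ 3 (mod 59), t ≡ 3·48 ≡ 26 (mod 59). So x ≡ 9 + 20·26 = 529 (mod 1180).
Unique solution in [0, 1180): x = 529.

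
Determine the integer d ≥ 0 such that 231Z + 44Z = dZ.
(231, 44) = (11); d = 11

In the PID Z, (a, b) is generated by gcd(a, b). Compute gcd(231, 44) with the extended Euclidean algorithm, tracking rows (r, s, t) with s·231 + t·44 = r:
  row A: (231, 1, 0)   [1·231 + 0·44 = 231]
  row B: (44, 0, 1)   [0·231 + 1·44 = 44]
  231 = 5·44 + 11   → row C = row A − 5·row B = (11, 1, −5)   [check: 1·231 − 5·44 = 11]
  44 = 4·11 + 0   → remainder 0, stop. gcd = 11 (last nonzero row C).
So gcd(231, 44) = 11, with Bézout identity 1·231 − 5·44 = 11. Containment (⊇): the Bézout identity exhibits 11 as an element of (231, 44), giving (11) ⊆ (231, 44). Containment (⊆): since 11 | 231 and 11 | 44 (231 = 11·21, 44 = 11·4), every Z-linear combination of 231 and 44 is divisible by 11, so (231, 44) ⊆ (11). Therefore (231, 44) = (11), d = 11.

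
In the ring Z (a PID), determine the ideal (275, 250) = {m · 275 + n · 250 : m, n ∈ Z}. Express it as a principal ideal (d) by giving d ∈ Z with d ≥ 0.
(275, 250) = (25); d = 25

In the PID Z, (a, b) is generated by gcd(a, b). Compute gcd(275, 250) with the extended Euclidean algorithm, tracking rows (r, s, t) with s·275 + t·250 = r:
  row A: (275, 1, 0)   [1·275 + 0·250 = 275]
  row B: (250, 0, 1)   [0·275 + 1·250 = 250]
  275 = 1·250 + 25   → row C = row A − 1·row B = (25, 1, −1)   [check: 1·275 − 1·250 = 25]
  250 = 10·25 + 0   → remainder 0, stop. gcd = 25 (last nonzero row C).
So gcd(275, 250) = 25, with Bézout identity 1·275 − 1·250 = 25. Containment (⊇): the Bézout identity exhibits 25 as an element of (275, 250), giving (25) ⊆ (275, 250). Containment (⊆): since 25 | 275 and 25 | 250 (275 = 25·11, 250 = 25·10), every Z-linear combination of 275 and 250 is divisible by 25, so (275, 250) ⊆ (25). Therefore (275, 250) = (25), d = 25.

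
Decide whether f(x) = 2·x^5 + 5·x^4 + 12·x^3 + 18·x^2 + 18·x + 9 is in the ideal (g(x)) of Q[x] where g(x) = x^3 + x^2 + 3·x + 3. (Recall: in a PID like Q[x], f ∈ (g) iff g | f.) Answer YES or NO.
In Q[x] the ideal (g) consists of all multiples of g, so f ∈ (g) iff g | f, i.e. iff the remainder of f on division by g is 0. Divide f by g (g is monic, so eliminate the leading term of the running remainder at each step):
  leading term 2·x^5: subtract (2·x^2)·g(x) = 2·x^5 + 2·x^4 + 6·x^3 + 6·x^2, leaving 3·x^4 + 6·x^3 + 12·x^2 + 18·x + 9
  leading term 3·x^4: subtract (3·x)·g(x) = 3·x^4 + 3·x^3 + 9·x^2 + 9·x, leaving 3·x^3 + 3·x^2 + 9·x + 9
  leading term 3·x^3: subtract (3)·g(x) = 3·x^3 + 3·x^2 + 9·x + 9, leaving 0
The remainder is 0, so f(x) = g(x) · h(x) with h(x) = 2·x^2 + 3·x + 3. Hence g | f, i.e. f ∈ (g).

Final answer: YES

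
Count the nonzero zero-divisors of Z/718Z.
Z/718Z has 359 nonzero zero-divisors

In Z/718Z each nonzero element is either a unit (gcd with 718 is 1) or a zero-divisor (gcd > 1). The number of units is φ(718): factorise 718 = 2 · 359, so φ(718) = (2 − 1) · (359 − 1) = 1 · 358 = 358. The nonzero elements number 718 − 1 = 717. Hence the nonzero zero-divisors number 717 − 358 = 359.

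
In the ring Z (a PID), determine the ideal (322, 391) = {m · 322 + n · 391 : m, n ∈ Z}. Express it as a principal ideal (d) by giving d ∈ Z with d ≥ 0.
(322, 391) = (23); d = 23

In the PID Z, (a, b) is generated by gcd(a, b). Compute gcd(391, 322) with the extended Euclidean algorithm, tracking rows (r, s, t) with s·391 + t·322 = r:
  row A: (391, 1, 0)   [1·391 + 0·322 = 391]
  row B: (322, 0, 1)   [0·391 + 1·322 = 322]
  391 = 1·322 + 69   → row C = row A − 1·row B = (69, 1, −1)   [check: 1·391 − 1·322 = 69]
  322 = 4·69 + 46   → row D = row B − 4·row C = (46, −4, 5)   [check: −4·391 + 5·322 = 46]
  69 = 1·46 + 23   → row E = row C − 1·row D = (23, 5, −6)   [check: 5·391 − 6·322 = 23]
  46 = 2·23 + 0   → remainder 0, stop. gcd = 23 (last nonzero row E).
So gcd(322, 391) = 23, with Bézout identity 5·391 − 6·322 = 23. Containment (⊇): the Bézout identity exhibits 23 as an element of (322, 391), giving (23) ⊆ (322, 391). Containment (⊆): since 23 | 322 and 23 | 391 (322 = 23·14, 391 = 23·17), every Z-linear combination of 322 and 391 is divisible by 23, so (322, 391) ⊆ (23). Therefore (322, 391) = (23), d = 23.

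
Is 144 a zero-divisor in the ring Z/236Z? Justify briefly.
gcd(144, 236) = 4 > 1, so 144 is not a unit in Z/236Z. In Z/nZ every nonzero non-unit is a zero-divisor: explicitly, take b = 236/gcd = 59 ≠ 0 (mod 236); then 144·59 = 8496 = 36·236, i.e. 144·59 ≡ 0 (mod 236). So 144 is a zero-divisor.

Final answer: YES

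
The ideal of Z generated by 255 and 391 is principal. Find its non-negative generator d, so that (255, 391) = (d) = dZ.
In the PID Z, (a, b) is generated by gcd(a, b). Compute gcd(391, 255) with the extended Euclidean algorithm, tracking rows (r, s, t) with s·391 + t·255 = r:
  row A: (391, 1, 0)   [1·391 + 0·255 = 391]
  row B: (255, 0, 1)   [0·391 + 1·255 = 255]
  391 = 1·255 + 136   → row C = row A − 1·row B = (136, 1, −1)   [check: 1·391 − 1·255 = 136]
  255 = 1·136 + 119   → row D = row B − 1·row C = (119, −1, 2)   [check: −1·391 + 2·255 = 119]
  136 = 1·119 + 17   → row E = row C − 1·row D = (17, 2, −3)   [check: 2·391 − 3·255 = 17]
  119 = 7·17 + 0   → remainder 0, stop. gcd = 17 (last nonzero row E).
So gcd(255, 391) = 17, with Bézout identity 2·391 − 3·255 = 17. Containment (⊇): the Bézout identity exhibits 17 as an element of (255, 391), giving (17) ⊆ (255, 391). Containment (⊆): since 17 | 255 and 17 | 391 (255 = 17·15, 391 = 17·23), every Z-linear combination of 255 and 391 is divisible by 17, so (255, 391) ⊆ (17). Therefore (255, 391) = (17), d = 17.

Final answer: (255, 391) = (17); d = 17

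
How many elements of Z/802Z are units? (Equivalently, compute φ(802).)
Z/802Z has φ(802) = 400 units

An element a ∈ Z/802Z is a unit iff gcd(a, 802) = 1, so the number of units is φ(802). φ is multiplicative, with φ(p^e) = p^e − p^(e−1). Factorise 802 = 2 · 401. Then
  φ(802) = (2 − 1) · (401 − 1) = 1 · 400 = 400.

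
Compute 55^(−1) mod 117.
Apply the extended Euclidean algorithm to (117, 55), tracking rows (r, s, t) with s·117 + t·55 = r. Each division r_prev = q·r_cur + r_new produces the new row as (previous row) − q·(current row):
  row A: (117, 1, 0)   [1·117 + 0·55 = 117]
  row B: (55, 0, 1)   [0·117 + 1·55 = 55]
  117 = 2·55 + 7   → row C = row A − 2·row B = (7, 1, −2)   [check: 1·117 − 2·55 = 7]
  55 = 7·7 + 6   → row D = row B − 7·row C = (6, −7, 15)   [check: −7·117 + 15·55 = 6]
  7 = 1·6 + 1   → row E = row C − 1·row D = (1, 8, −17)   [check: 8·117 − 17·55 = 1]
  6 = 6·1 + 0   → remainder 0, stop. gcd = 1 (last nonzero row E).
The gcd is 1, so 55 is invertible mod 117. The last nonzero row gives 8·117 − 17·55 = 1, so t = −17. So 55^(−1) ≡ −17 ≡ 100 (mod 117). Verify: 55 · 100 = 5500 ≡ 1 (mod 117). ✓

Final answer: 55^(−1) ≡ 100 (mod 117)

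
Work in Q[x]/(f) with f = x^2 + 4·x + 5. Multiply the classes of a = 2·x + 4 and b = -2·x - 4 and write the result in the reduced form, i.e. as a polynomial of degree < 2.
First multiply in Q[x] without reducing: a · b = -4·x^2 - 16·x - 16. Now divide by f(x) = x^2 + 4·x + 5, eliminating the leading term at each step:
  leading term -4·x^2: subtract (-4)·f(x) = -4·x^2 - 16·x - 20, leaving 4
The degree is now < 2, so this is the remainder. Hence a · b ≡ 4 in Q[x]/(f).

Final answer: a · b ≡ 4 (mod f(x))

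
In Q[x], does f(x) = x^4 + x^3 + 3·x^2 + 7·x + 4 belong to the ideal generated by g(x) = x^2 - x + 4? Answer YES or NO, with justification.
In Q[x] the ideal (g) consists of all multiples of g, so f ∈ (g) iff g | f, i.e. iff the remainder of f on division by g is 0. Divide f by g (g is monic, so eliminate the leading term of the running remainder at each step):
  leading term x^4: subtract (x^2)·g(x) = x^4 - x^3 + 4·x^2, leaving 2·x^3 - x^2 + 7·x + 4
  leading term 2·x^3: subtract (2·x)·g(x) = 2·x^3 - 2·x^2 + 8·x, leaving x^2 - x + 4
  leading term x^2: subtract (1)·g(x) = x^2 - x + 4, leaving 0
The remainder is 0, so f(x) = g(x) · h(x) with h(x) = x^2 + 2·x + 1. Hence g | f, i.e. f ∈ (g).

Final answer: YES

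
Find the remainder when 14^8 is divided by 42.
28

Use repeated squaring. Binary(8) = 1000. Walk through the bits of the exponent 8 left-to-right: at each bit after the leading one, square the running value, then multiply by 14 if the bit is 1 (always reducing mod 42):
  bit 1 = 1 (leading): start with 14.
  bit 2 = 0: square 14^2 = 196 ≡ 28 (mod 42).
  bit 3 = 0: square 28^2 = 784 ≡ 28 (mod 42).
  bit 4 = 0: square 28^2 = 784 ≡ 28 (mod 42).
Final value: 14^8 ≡ 28 (mod 42).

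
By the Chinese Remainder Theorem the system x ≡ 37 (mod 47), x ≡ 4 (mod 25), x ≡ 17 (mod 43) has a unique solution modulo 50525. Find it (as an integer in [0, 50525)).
The moduli 47, 25, 43 are pairwise coprime, so by the CRT there is a unique solution mod 47·25·43 = 50525.
Solve by successive substitution. Start with x ≡ 37 (mod 47).
  Combine with x ≡ 4 (mod 25): write x = 37 + 47·t and require 37 + 47·t ≡ 4 (mod 25), i.e. 47·t ≡ 4 − 37 ≡ 17 (mod 25). Since 47^(−1) ≡ 8 (mod 25) (47 ≡ 22 (mod 25)), t ≡ 8·17 ≡ 11 (mod 25). So x ≡ 37 + 47·11 = 554 (mod 1175).
  Combine with x ≡ 17 (mod 43): write x = 554 + 1175·t and require 554 + 1175·t ≡ 17 (mod 43), i.e. 1175·t ≡ 17 − 554 ≡ 22 (mod 43). Since 1175^(−1) ≡ 40 (mod 43) (1175 ≡ 14 (mod 43)), t ≡ 40·22 ≡ 20 (mod 43). So x ≡ 554 + 1175·20 = 24054 (mod 50525).
Unique solution in [0, 50525): x = 24054.

Final answer: x ≡ 24054 (mod 50525); the representative in [0, 50525) is 24054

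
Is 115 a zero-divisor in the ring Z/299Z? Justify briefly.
gcd(115, 299) = 23 > 1, so 115 is not a unit in Z/299Z. In Z/nZ every nonzero non-unit is a zero-divisor: explicitly, take b = 299/gcd = 13 ≠ 0 (mod 299); then 115·13 = 1495 = 5·299, i.e. 115·13 ≡ 0 (mod 299). So 115 is a zero-divisor.

Final answer: YES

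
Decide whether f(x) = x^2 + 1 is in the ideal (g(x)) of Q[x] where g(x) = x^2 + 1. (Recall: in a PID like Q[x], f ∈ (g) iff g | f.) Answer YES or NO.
In Q[x] the ideal (g) consists of all multiples of g, so f ∈ (g) iff g | f, i.e. iff the remainder of f on division by g is 0. Divide f by g (g is monic, so eliminate the leading term of the running remainder at each step):
  leading term x^2: subtract (1)·g(x) = x^2 + 1, leaving 0
The remainder is 0, so f(x) = g(x) · h(x) with h(x) = 1. Hence g | f, i.e. f ∈ (g).

Final answer: YES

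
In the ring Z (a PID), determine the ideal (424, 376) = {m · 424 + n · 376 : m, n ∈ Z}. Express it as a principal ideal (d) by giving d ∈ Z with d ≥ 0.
In the PID Z, (a, b) is generated by gcd(a, b). Compute gcd(424, 376) with the extended Euclidean algorithm, tracking rows (r, s, t) with s·424 + t·376 = r:
  row A: (424, 1, 0)   [1·424 + 0·376 = 424]
  row B: (376, 0, 1)   [0·424 + 1·376 = 376]
  424 = 1·376 + 48   → row C = row A − 1·row B = (48, 1, −1)   [check: 1·424 − 1·376 = 48]
  376 = 7·48 + 40   → row D = row B − 7·row C = (40, −7, 8)   [check: −7·424 + 8·376 = 40]
  48 = 1·40 + 8   → row E = row C − 1·row D = (8, 8, −9)   [check: 8·424 − 9·376 = 8]
  40 = 5·8 + 0   → remainder 0, stop. gcd = 8 (last nonzero row E).
So gcd(424, 376) = 8, with Bézout identity 8·424 − 9·376 = 8. Containment (⊇): the Bézout identity exhibits 8 as an element of (424, 376), giving (8) ⊆ (424, 376). Containment (⊆): since 8 | 424 and 8 | 376 (424 = 8·53, 376 = 8·47), every Z-linear combination of 424 and 376 is divisible by 8, so (424, 376) ⊆ (8). Therefore (424, 376) = (8), d = 8.

Final answer: (424, 376) = (8); d = 8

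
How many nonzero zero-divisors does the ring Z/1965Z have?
Z/1965Z has 924 nonzero zero-divisors

In Z/1965Z each nonzero element is either a unit (gcd with 1965 is 1) or a zero-divisor (gcd > 1). The number of units is φ(1965): factorise 1965 = 3 · 5 · 131, so φ(1965) = (3 − 1) · (5 − 1) · (131 − 1) = 2 · 4 · 130 = 1040. The nonzero elements number 1965 − 1 = 1964. Hence the nonzero zero-divisors number 1964 − 1040 = 924.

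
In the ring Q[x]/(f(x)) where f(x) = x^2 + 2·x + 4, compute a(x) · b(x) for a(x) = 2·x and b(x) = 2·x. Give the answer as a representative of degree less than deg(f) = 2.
a · b ≡ -8·x - 16 (mod f(x))

First multiply in Q[x] without reducing: a · b = 4·x^2. Now divide by f(x) = x^2 + 2·x + 4, eliminating the leading term at each step:
  leading term 4·x^2: subtract (4)·f(x) = 4·x^2 + 8·x + 16, leaving -8·x - 16
The degree is now < 2, so this is the remainder. Hence a · b ≡ -8·x - 16 in Q[x]/(f).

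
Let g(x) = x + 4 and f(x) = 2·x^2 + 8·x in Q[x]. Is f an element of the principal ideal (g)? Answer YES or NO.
YES

In Q[x] the ideal (g) consists of all multiples of g, so f ∈ (g) iff g | f, i.e. iff the remainder of f on division by g is 0. Divide f by g (g is monic, so eliminate the leading term of the running remainder at each step):
  leading term 2·x^2: subtract (2·x)·g(x) = 2·x^2 + 8·x, leaving 0
The remainder is 0, so f(x) = g(x) · h(x) with h(x) = 2·x. Hence g | f, i.e. f ∈ (g).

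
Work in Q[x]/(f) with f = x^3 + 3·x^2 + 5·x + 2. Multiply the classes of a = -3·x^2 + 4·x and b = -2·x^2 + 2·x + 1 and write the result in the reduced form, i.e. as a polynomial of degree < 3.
First multiply in Q[x] without reducing: a · b = 6·x^4 - 14·x^3 + 5·x^2 + 4·x. Now divide by f(x) = x^3 + 3·x^2 + 5·x + 2, eliminating the leading term at each step:
  leading term 6·x^4: subtract (6·x)·f(x) = 6·x^4 + 18·x^3 + 30·x^2 + 12·x, leaving -32·x^3 - 25·x^2 - 8·x
  leading term -32·x^3: subtract (-32)·f(x) = -32·x^3 - 96·x^2 - 160·x - 64, leaving 71·x^2 + 152·x + 64
The degree is now < 3, so this is the remainder. Hence a · b ≡ 71·x^2 + 152·x + 64 in Q[x]/(f).

Final answer: a · b ≡ 71·x^2 + 152·x + 64 (mod f(x))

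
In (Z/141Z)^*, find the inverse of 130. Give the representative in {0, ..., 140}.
130^(−1) ≡ 64 (mod 141)

Apply the extended Euclidean algorithm to (141, 130), tracking rows (r, s, t) with s·141 + t·130 = r. Each division r_prev = q·r_cur + r_new produces the new row as (previous row) − q·(current row):
  row A: (141, 1, 0)   [1·141 + 0·130 = 141]
  row B: (130, 0, 1)   [0·141 + 1·130 = 130]
  141 = 1·130 + 11   → row C = row A − 1·row B = (11, 1, −1)   [check: 1·141 − 1·130 = 11]
  130 = 11·11 + 9   → row D = row B − 11·row C = (9, −11, 12)   [check: −11·141 + 12·130 = 9]
  11 = 1·9 + 2   → row E = row C − 1·row D = (2, 12, −13)   [check: 12·141 − 13·130 = 2]
  9 = 4·2 + 1   → row F = row D − 4·row E = (1, −59, 64)   [check: −59·141 + 64·130 = 1]
  2 = 2·1 + 0   → remainder 0, stop. gcd = 1 (last nonzero row F).
The gcd is 1, so 130 is invertible mod 141. The last nonzero row gives −59·141 + 64·130 = 1, so t = 64. So 130^(−1) ≡ 64 (mod 141). Verify: 130 · 64 = 8320 ≡ 1 (mod 141). ✓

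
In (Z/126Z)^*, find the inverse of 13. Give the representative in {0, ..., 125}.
13^(−1) ≡ 97 (mod 126)

Apply the extended Euclidean algorithm to (126, 13), tracking rows (r, s, t) with s·126 + t·13 = r. Each division r_prev = q·r_cur + r_new produces the new row as (previous row) − q·(current row):
  row A: (126, 1, 0)   [1·126 + 0·13 = 126]
  row B: (13, 0, 1)   [0·126 + 1·13 = 13]
  126 = 9·13 + 9   → row C = row A − 9·row B = (9, 1, −9)   [check: 1·126 − 9·13 = 9]
  13 = 1·9 + 4   → row D = row B − 1·row C = (4, −1, 10)   [check: −1·126 + 10·13 = 4]
  9 = 2·4 + 1   → row E = row C − 2·row D = (1, 3, −29)   [check: 3·126 − 29·13 = 1]
  4 = 4·1 + 0   → remainder 0, stop. gcd = 1 (last nonzero row E).
The gcd is 1, so 13 is invertible mod 126. The last nonzero row gives 3·126 − 29·13 = 1, so t = −29. So 13^(−1) ≡ −29 ≡ 97 (mod 126). Verify: 13 · 97 = 1261 ≡ 1 (mod 126). ✓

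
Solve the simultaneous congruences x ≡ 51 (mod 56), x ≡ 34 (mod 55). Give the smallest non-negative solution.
x ≡ 2179 (mod 3080); the representative in [0, 3080) is 2179

The moduli 56, 55 are pairwise coprime, so by the CRT there is a unique solution mod 56·55 = 3080.
Solve by successive substitution. Start with x ≡ 51 (mod 56).
  Combine with x ≡ 34 (mod 55): write x = 51 + 56·t and require 51 + 56·t ≡ 34 (mod 55), i.e. 56·t ≡ 34 − 51 ≡ 38 (mod 55). Since 56^(−1) ≡ 1 (mod 55) (56 ≡ 1 (mod 55)), t ≡ 1·38 ≡ 38 (mod 55). So x ≡ 51 + 56·38 = 2179 (mod 3080).
Unique solution in [0, 3080): x = 2179.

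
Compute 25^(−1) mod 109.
25^(−1) ≡ 48 (mod 109)

Apply the extended Euclidean algorithm to (109, 25), tracking rows (r, s, t) with s·109 + t·25 = r. Each division r_prev = q·r_cur + r_new produces the new row as (previous row) − q·(current row):
  row A: (109, 1, 0)   [1·109 + 0·25 = 109]
  row B: (25, 0, 1)   [0·109 + 1·25 = 25]
  109 = 4·25 + 9   → row C = row A − 4·row B = (9, 1, −4)   [check: 1·109 − 4·25 = 9]
  25 = 2·9 + 7   → row D = row B − 2·row C = (7, −2, 9)   [check: −2·109 + 9·25 = 7]
  9 = 1·7 + 2   → row E = row C − 1·row D = (2, 3, −13)   [check: 3·109 − 13·25 = 2]
  7 = 3·2 + 1   → row F = row D − 3·row E = (1, −11, 48)   [check: −11·109 + 48·25 = 1]
  2 = 2·1 + 0   → remainder 0, stop. gcd = 1 (last nonzero row F).
The gcd is 1, so 25 is invertible mod 109. The last nonzero row gives −11·109 + 48·25 = 1, so t = 48. So 25^(−1) ≡ 48 (mod 109). Verify: 25 · 48 = 1200 ≡ 1 (mod 109). ✓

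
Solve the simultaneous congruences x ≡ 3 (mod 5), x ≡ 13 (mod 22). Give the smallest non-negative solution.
x ≡ 13 (mod 110); the representative in [0, 110) is 13

The moduli 5, 22 are pairwise coprime, so by the CRT there is a unique solution mod 5·22 = 110.
Solve by successive substitution. Start with x ≡ 3 (mod 5).
  Combine with x ≡ 13 (mod 22): write x = 3 + 5·t and require 3 + 5·t ≡ 13 (mod 22), i.e. 5·t ≡ 13 − 3 ≡ 10 (mod 22). Since 5^(−1) ≡ 9 (mod 22), t ≡ 9·10 ≡ 2 (mod 22). So x ≡ 3 + 5·2 = 13 (mod 110).
Unique solution in [0, 110): x = 13.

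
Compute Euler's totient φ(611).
φ is multiplicative, with φ(p^e) = p^e − p^(e−1). Factorise 611 = 13 · 47. Then
  φ(611) = (13 − 1) · (47 − 1) = 12 · 46 = 552.

Final answer: φ(611) = 552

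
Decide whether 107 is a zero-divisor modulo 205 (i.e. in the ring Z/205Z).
gcd(107, 205) = 1, so 107 is a unit in Z/205Z (it has a multiplicative inverse). A unit cannot be a zero-divisor: if 107·b ≡ 0 then multiplying both sides by 107^(−1) gives b ≡ 0. So 107 is not a zero-divisor.

Final answer: NO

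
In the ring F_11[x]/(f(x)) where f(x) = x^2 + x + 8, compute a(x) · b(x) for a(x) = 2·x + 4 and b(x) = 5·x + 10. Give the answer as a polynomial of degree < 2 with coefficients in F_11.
Multiply as integer polynomials: a · b = 10·x^2 + 40·x + 40. Reducing coefficients mod 11: a · b ≡ 10·x^2 + 7·x + 7. Now divide by f(x) = x^2 + x + 8 in F_11[x], eliminating the leading term at each step:
  leading term 10·x^2: subtract (10)·f(x) = 10·x^2 + 10·x + 3, leaving 8·x + 4 (coefficients mod 11)
The degree is now < 2, so this is the remainder. Hence a · b ≡ 8·x + 4 in F_11[x]/(f).

Final answer: a · b ≡ 8·x + 4 (mod f(x))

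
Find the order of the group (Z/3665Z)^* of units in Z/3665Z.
|(Z/3665Z)^*| = 2928

(Z/3665Z)^* consists of the classes a with gcd(a, 3665) = 1, so its order is φ(3665). φ is multiplicative, with φ(p^e) = p^e − p^(e−1). Factorise 3665 = 5 · 733. Then
  φ(3665) = (5 − 1) · (733 − 1) = 4 · 732 = 2928.
Thus |(Z/3665Z)^*| = 2928.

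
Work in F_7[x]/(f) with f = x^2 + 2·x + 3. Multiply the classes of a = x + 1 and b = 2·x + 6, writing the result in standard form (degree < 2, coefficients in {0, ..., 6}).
Multiply as integer polynomials: a · b = 2·x^2 + 8·x + 6. Reducing coefficients mod 7: a · b ≡ 2·x^2 + x + 6. Now divide by f(x) = x^2 + 2·x + 3 in F_7[x], eliminating the leading term at each step:
  leading term 2·x^2: subtract (2)·f(x) = 2·x^2 + 4·x + 6, leaving 4·x (coefficients mod 7)
The degree is now < 2, so this is the remainder. Hence a · b ≡ 4·x in F_7[x]/(f).

Final answer: a · b ≡ 4·x (mod f(x))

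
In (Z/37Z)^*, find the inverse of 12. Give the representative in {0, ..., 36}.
Apply the extended Euclidean algorithm to (37, 12), tracking rows (r, s, t) with s·37 + t·12 = r. Each division r_prev = q·r_cur + r_new produces the new row as (previous row) − q·(current row):
  row A: (37, 1, 0)   [1·37 + 0·12 = 37]
  row B: (12, 0, 1)   [0·37 + 1·12 = 12]
  37 = 3·12 + 1   → row C = row A − 3·row B = (1, 1, −3)   [check: 1·37 − 3·12 = 1]
  12 = 12·1 + 0   → remainder 0, stop. gcd = 1 (last nonzero row C).
The gcd is 1, so 12 is invertible mod 37. The last nonzero row gives 1·37 − 3·12 = 1, so t = −3. So 12^(−1) ≡ −3 ≡ 34 (mod 37). Verify: 12 · 34 = 408 ≡ 1 (mod 37). ✓

Final answer: 12^(−1) ≡ 34 (mod 37)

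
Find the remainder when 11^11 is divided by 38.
7

Use repeated squaring. Binary(11) = 1011. Walk through the bits of the exponent 11 left-to-right: at each bit after the leading one, square the running value, then multiply by 11 if the bit is 1 (always reducing mod 38):
  bit 1 = 1 (leading): start with 11.
  bit 2 = 0: square 11^2 = 121 ≡ 7 (mod 38).
  bit 3 = 1: square 7^2 = 49 ≡ 11; bit is 1, so multiply 11·11 = 121 ≡ 7 (mod 38).
  bit 4 = 1: square 7^2 = 49 ≡ 11; bit is 1, so multiply 11·11 = 121 ≡ 7 (mod 38).
Final value: 11^11 ≡ 7 (mod 38).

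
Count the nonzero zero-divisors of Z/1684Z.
Z/1684Z has 843 nonzero zero-divisors

In Z/1684Z each nonzero element is either a unit (gcd with 1684 is 1) or a zero-divisor (gcd > 1). The number of units is φ(1684): factorise 1684 = 2^2 · 421, so φ(1684) = (2^2 − 2^1) · (421 − 1) = 2 · 420 = 840. The nonzero elements number 1684 − 1 = 1683. Hence the nonzero zero-divisors number 1683 − 840 = 843.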